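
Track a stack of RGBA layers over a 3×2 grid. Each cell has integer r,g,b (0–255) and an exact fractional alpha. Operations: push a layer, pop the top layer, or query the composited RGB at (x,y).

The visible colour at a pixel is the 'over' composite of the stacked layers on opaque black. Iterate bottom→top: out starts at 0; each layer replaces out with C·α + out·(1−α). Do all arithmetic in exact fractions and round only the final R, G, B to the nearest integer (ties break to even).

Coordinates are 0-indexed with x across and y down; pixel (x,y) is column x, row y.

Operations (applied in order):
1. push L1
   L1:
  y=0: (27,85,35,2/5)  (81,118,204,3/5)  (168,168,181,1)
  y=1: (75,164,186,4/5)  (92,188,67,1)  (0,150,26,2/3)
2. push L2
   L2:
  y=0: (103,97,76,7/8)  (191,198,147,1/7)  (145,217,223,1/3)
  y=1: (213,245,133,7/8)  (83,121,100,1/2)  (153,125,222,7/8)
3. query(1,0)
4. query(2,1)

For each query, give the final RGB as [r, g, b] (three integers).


at x=1,y=0 over L1,L2:
L1 α=3/5: [243/5, 354/5, 612/5]
L2 α=1/7: [2413/35, 3114/35, 4407/35]
→ [69, 89, 126]

(2,1) stack=L1,L2; from [0,0,0]:
L1 α=2/3: [0, 100, 52/3]
L2 α=7/8: [1071/8, 975/8, 2357/12]
→ [134, 122, 196]


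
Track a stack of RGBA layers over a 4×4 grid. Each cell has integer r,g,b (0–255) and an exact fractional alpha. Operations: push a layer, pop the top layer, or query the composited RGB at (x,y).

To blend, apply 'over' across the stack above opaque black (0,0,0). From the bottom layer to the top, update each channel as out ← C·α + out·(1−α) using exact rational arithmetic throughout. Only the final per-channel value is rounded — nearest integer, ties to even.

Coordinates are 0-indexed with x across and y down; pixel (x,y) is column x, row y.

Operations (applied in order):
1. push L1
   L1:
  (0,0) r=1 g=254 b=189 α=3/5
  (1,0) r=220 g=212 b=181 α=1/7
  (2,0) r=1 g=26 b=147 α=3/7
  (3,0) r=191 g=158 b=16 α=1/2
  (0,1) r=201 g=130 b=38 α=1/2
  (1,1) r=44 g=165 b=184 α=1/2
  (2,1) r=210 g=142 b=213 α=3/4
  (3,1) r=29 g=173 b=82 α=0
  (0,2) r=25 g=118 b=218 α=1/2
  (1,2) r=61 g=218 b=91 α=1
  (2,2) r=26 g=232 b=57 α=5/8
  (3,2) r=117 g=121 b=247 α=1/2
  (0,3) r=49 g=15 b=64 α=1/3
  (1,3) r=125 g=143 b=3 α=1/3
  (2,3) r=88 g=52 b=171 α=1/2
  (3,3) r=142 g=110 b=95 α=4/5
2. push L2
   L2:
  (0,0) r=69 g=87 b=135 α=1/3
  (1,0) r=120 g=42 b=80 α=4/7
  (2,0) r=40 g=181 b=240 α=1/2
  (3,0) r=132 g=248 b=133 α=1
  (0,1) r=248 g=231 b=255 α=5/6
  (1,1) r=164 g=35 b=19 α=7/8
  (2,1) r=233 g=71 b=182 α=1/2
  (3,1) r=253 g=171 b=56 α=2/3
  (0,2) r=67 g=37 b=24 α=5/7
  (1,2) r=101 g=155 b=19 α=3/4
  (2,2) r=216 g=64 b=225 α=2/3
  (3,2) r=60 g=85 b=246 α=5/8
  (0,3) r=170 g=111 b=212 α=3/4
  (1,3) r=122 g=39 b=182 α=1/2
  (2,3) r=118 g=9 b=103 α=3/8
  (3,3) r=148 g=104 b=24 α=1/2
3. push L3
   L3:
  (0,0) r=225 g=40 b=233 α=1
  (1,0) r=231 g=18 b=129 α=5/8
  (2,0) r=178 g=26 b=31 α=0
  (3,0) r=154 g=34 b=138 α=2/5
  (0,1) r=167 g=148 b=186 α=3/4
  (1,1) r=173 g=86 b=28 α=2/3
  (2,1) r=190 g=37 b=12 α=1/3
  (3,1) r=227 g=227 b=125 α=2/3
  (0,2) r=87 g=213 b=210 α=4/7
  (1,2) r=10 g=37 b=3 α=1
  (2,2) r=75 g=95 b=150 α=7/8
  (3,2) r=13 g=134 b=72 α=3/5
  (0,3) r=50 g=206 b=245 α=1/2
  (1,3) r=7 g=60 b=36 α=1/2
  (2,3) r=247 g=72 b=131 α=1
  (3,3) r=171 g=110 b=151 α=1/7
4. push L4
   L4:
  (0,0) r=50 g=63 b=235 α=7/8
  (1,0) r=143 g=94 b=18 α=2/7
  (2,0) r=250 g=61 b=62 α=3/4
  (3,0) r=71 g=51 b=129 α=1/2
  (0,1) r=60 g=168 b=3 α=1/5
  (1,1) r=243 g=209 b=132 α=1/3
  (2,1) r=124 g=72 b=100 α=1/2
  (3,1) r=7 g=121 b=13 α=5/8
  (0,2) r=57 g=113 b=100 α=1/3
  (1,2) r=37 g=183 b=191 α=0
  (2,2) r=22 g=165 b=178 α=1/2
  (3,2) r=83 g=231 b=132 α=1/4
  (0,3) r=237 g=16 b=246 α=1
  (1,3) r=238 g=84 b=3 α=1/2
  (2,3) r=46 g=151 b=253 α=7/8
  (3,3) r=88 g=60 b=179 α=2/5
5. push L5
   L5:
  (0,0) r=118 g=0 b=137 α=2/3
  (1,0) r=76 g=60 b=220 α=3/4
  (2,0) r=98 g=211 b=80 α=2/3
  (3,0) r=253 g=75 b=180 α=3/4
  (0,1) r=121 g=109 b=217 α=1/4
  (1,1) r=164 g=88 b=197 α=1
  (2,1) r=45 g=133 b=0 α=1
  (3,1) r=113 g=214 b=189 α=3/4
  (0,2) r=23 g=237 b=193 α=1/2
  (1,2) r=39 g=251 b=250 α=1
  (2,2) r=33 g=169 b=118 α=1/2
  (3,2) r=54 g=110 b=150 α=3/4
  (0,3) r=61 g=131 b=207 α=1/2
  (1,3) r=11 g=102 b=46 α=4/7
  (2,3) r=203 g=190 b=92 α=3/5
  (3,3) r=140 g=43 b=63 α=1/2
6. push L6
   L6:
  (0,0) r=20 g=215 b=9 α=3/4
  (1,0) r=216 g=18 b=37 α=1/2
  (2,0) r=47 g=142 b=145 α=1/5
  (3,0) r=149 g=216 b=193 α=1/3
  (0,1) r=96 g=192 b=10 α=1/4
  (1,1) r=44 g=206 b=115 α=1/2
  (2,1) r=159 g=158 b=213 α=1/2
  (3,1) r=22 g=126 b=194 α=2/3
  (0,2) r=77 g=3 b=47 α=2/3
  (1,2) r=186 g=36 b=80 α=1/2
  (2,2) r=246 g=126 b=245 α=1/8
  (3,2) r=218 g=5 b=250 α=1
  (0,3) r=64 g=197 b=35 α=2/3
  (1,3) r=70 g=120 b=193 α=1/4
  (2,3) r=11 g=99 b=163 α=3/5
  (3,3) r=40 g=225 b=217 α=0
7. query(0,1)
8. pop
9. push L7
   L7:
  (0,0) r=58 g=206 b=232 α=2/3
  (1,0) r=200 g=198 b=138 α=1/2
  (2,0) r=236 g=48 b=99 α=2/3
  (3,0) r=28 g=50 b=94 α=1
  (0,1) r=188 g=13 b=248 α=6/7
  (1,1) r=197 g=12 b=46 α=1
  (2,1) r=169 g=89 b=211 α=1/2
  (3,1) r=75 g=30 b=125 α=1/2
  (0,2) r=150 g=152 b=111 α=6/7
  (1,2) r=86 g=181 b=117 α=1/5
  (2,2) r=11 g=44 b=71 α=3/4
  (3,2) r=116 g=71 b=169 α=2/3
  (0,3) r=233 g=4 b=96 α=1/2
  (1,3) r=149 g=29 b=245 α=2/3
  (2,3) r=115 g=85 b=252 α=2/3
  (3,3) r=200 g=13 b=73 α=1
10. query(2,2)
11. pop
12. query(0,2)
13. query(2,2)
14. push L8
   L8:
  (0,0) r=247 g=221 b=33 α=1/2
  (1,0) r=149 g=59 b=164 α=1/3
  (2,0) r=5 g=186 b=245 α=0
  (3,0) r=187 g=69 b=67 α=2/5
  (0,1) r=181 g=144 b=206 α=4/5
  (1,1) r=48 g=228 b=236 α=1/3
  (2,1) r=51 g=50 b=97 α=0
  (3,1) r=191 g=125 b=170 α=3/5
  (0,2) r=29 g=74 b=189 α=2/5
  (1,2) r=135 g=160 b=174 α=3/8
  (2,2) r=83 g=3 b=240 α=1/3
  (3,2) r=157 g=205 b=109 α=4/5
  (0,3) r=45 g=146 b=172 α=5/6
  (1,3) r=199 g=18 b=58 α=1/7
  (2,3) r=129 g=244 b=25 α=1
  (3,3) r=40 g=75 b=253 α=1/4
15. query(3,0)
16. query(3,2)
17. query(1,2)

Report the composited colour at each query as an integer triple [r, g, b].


(0,1) stack=L1,L2,L3,L4,L5,L6; from [0,0,0]:
L1 α=1/2: [201/2, 65, 19]
L2 α=5/6: [2681/12, 610/3, 647/3]
L3 α=3/4: [8693/48, 971/6, 2321/12]
L4 α=1/5: [9413/60, 2446/15, 466/3]
L5 α=1/4: [11833/80, 2991/20, 683/4]
L6 α=1/4: [43179/320, 12813/80, 2089/16]
→ [135, 160, 131]

query (2,2) [L1,L2,L3,L4,L5,L7] — begin 0,0,0
after L1 α=5/8: [65/4, 145, 285/8]
after L2 α=2/3: [1793/12, 91, 1295/8]
after L3 α=7/8: [8093/96, 189/2, 9695/64]
after L4 α=1/2: [10205/192, 519/4, 21087/128]
after L5 α=1/2: [16541/384, 1195/8, 36191/256]
after L7 α=3/4: [29213/1536, 2251/32, 90719/1024]
rounded: [19, 70, 89]

query (0,2) [L1,L2,L3,L4,L5] — begin 0,0,0
L1 α=1/2: [25/2, 59, 109]
L2 α=5/7: [360/7, 303/7, 338/7]
L3 α=4/7: [3516/49, 6873/49, 6894/49]
L4 α=1/3: [3275/49, 19283/147, 18688/147]
L5 α=1/2: [2201/49, 27061/147, 47059/294]
= [45, 184, 160]

at x=2,y=2 over L1,L2,L3,L4,L5:
+L1 (α=5/8) → [65/4, 145, 285/8]
+L2 (α=2/3) → [1793/12, 91, 1295/8]
+L3 (α=7/8) → [8093/96, 189/2, 9695/64]
+L4 (α=1/2) → [10205/192, 519/4, 21087/128]
+L5 (α=1/2) → [16541/384, 1195/8, 36191/256]
= [43, 149, 141]

at x=3,y=0 over L1,L2,L3,L4,L5,L8:
L1 α=1/2: [191/2, 79, 8]
L2 α=1: [132, 248, 133]
L3 α=2/5: [704/5, 812/5, 135]
L4 α=1/2: [1059/10, 1067/10, 132]
L5 α=3/4: [8649/40, 3317/40, 168]
L8 α=2/5: [40907/200, 15471/200, 638/5]
= [205, 77, 128]

(3,2) stack=L1,L2,L3,L4,L5,L8; from [0,0,0]:
+L1 (α=1/2) → [117/2, 121/2, 247/2]
+L2 (α=5/8) → [951/16, 1213/16, 3201/16]
+L3 (α=3/5) → [1263/40, 4429/40, 4929/40]
+L4 (α=1/4) → [7109/160, 22527/160, 20067/160]
+L5 (α=3/4) → [33029/640, 75327/640, 92067/640]
+L8 (α=4/5) → [434949/3200, 600127/3200, 371107/3200]
rounded: [136, 188, 116]

(1,2) stack=L1,L2,L3,L4,L5,L8; from [0,0,0]:
after L1 α=1: [61, 218, 91]
after L2 α=3/4: [91, 683/4, 37]
after L3 α=1: [10, 37, 3]
after L4 α=0: [10, 37, 3]
after L5 α=1: [39, 251, 250]
after L8 α=3/8: [75, 1735/8, 443/2]
→ [75, 217, 222]


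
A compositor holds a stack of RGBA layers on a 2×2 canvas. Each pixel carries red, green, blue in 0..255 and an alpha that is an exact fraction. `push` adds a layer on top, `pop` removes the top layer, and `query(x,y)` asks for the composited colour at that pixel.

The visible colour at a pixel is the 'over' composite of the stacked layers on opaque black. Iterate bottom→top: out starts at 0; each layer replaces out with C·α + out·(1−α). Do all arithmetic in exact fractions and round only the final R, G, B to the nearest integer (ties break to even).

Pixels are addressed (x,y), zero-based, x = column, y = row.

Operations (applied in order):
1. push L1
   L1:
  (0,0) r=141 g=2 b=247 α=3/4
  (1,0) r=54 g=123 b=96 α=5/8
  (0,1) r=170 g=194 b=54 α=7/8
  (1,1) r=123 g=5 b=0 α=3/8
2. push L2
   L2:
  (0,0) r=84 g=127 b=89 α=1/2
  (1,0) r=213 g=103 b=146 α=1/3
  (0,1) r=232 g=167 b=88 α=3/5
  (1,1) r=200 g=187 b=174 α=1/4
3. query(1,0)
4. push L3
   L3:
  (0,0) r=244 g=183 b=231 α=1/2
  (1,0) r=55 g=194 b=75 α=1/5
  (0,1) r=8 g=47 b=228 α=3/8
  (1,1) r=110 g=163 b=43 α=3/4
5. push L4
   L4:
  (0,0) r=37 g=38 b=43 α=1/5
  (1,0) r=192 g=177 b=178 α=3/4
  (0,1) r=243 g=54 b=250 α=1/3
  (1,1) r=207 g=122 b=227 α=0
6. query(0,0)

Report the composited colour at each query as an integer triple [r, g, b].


query (1,0) [L1,L2] — begin 0,0,0
L1 α=5/8: [135/4, 615/8, 60]
L2 α=1/3: [187/2, 1027/12, 266/3]
→ [94, 86, 89]

(0,0) stack=L1,L2,L3,L4; from [0,0,0]:
L1 α=3/4: [423/4, 3/2, 741/4]
L2 α=1/2: [759/8, 257/4, 1097/8]
L3 α=1/2: [2711/16, 989/8, 2945/16]
L4 α=1/5: [2859/20, 213/2, 3117/20]
→ [143, 106, 156]


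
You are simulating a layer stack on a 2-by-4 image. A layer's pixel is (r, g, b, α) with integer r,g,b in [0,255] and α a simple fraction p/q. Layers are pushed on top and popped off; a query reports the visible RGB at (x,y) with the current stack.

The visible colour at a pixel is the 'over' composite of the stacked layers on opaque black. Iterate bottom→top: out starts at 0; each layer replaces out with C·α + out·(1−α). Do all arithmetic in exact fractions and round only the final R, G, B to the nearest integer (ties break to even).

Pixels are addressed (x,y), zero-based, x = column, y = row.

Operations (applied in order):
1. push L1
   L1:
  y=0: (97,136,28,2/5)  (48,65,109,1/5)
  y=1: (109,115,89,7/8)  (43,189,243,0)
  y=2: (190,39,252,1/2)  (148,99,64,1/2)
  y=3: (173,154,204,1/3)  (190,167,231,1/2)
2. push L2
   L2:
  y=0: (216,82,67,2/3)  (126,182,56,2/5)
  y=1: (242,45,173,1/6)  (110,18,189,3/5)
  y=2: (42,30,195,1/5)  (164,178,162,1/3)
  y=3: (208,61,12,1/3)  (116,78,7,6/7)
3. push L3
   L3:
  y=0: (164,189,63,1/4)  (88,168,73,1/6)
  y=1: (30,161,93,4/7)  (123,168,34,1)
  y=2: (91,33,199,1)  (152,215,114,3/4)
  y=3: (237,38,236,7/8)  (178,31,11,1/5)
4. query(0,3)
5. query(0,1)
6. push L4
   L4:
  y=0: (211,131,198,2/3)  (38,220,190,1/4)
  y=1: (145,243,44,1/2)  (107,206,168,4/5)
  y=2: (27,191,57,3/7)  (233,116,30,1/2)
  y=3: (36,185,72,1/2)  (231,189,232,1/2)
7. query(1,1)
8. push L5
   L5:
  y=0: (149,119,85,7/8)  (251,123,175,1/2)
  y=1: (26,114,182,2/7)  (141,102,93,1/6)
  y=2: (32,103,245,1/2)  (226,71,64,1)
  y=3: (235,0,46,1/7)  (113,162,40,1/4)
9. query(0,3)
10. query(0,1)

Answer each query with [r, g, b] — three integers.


query (0,3) [L1,L2,L3] — begin 0,0,0
L1 α=1/3: [173/3, 154/3, 68]
L2 α=1/3: [970/9, 491/9, 148/3]
L3 α=7/8: [15901/72, 2885/72, 638/3]
→ [221, 40, 213]

query (0,1) [L1,L2,L3] — begin 0,0,0
L1 α=7/8: [763/8, 805/8, 623/8]
L2 α=1/6: [1917/16, 4385/48, 4499/48]
L3 α=4/7: [7671/112, 14689/112, 1493/16]
rounded: [68, 131, 93]

(1,1) stack=L1,L2,L3,L4; from [0,0,0]:
after L1 α=0: [0, 0, 0]
after L2 α=3/5: [66, 54/5, 567/5]
after L3 α=1: [123, 168, 34]
after L4 α=4/5: [551/5, 992/5, 706/5]
= [110, 198, 141]

(0,3) stack=L1,L2,L3,L4,L5; from [0,0,0]:
L1 α=1/3: [173/3, 154/3, 68]
L2 α=1/3: [970/9, 491/9, 148/3]
L3 α=7/8: [15901/72, 2885/72, 638/3]
L4 α=1/2: [18493/144, 16205/144, 427/3]
L5 α=1/7: [24133/168, 2315/24, 900/7]
rounded: [144, 96, 129]

query (0,1) [L1,L2,L3,L4,L5] — begin 0,0,0
+L1 (α=7/8) → [763/8, 805/8, 623/8]
+L2 (α=1/6) → [1917/16, 4385/48, 4499/48]
+L3 (α=4/7) → [7671/112, 14689/112, 1493/16]
+L4 (α=1/2) → [23911/224, 41905/224, 2197/32]
+L5 (α=2/7) → [131203/1568, 260597/1568, 22633/224]
rounded: [84, 166, 101]


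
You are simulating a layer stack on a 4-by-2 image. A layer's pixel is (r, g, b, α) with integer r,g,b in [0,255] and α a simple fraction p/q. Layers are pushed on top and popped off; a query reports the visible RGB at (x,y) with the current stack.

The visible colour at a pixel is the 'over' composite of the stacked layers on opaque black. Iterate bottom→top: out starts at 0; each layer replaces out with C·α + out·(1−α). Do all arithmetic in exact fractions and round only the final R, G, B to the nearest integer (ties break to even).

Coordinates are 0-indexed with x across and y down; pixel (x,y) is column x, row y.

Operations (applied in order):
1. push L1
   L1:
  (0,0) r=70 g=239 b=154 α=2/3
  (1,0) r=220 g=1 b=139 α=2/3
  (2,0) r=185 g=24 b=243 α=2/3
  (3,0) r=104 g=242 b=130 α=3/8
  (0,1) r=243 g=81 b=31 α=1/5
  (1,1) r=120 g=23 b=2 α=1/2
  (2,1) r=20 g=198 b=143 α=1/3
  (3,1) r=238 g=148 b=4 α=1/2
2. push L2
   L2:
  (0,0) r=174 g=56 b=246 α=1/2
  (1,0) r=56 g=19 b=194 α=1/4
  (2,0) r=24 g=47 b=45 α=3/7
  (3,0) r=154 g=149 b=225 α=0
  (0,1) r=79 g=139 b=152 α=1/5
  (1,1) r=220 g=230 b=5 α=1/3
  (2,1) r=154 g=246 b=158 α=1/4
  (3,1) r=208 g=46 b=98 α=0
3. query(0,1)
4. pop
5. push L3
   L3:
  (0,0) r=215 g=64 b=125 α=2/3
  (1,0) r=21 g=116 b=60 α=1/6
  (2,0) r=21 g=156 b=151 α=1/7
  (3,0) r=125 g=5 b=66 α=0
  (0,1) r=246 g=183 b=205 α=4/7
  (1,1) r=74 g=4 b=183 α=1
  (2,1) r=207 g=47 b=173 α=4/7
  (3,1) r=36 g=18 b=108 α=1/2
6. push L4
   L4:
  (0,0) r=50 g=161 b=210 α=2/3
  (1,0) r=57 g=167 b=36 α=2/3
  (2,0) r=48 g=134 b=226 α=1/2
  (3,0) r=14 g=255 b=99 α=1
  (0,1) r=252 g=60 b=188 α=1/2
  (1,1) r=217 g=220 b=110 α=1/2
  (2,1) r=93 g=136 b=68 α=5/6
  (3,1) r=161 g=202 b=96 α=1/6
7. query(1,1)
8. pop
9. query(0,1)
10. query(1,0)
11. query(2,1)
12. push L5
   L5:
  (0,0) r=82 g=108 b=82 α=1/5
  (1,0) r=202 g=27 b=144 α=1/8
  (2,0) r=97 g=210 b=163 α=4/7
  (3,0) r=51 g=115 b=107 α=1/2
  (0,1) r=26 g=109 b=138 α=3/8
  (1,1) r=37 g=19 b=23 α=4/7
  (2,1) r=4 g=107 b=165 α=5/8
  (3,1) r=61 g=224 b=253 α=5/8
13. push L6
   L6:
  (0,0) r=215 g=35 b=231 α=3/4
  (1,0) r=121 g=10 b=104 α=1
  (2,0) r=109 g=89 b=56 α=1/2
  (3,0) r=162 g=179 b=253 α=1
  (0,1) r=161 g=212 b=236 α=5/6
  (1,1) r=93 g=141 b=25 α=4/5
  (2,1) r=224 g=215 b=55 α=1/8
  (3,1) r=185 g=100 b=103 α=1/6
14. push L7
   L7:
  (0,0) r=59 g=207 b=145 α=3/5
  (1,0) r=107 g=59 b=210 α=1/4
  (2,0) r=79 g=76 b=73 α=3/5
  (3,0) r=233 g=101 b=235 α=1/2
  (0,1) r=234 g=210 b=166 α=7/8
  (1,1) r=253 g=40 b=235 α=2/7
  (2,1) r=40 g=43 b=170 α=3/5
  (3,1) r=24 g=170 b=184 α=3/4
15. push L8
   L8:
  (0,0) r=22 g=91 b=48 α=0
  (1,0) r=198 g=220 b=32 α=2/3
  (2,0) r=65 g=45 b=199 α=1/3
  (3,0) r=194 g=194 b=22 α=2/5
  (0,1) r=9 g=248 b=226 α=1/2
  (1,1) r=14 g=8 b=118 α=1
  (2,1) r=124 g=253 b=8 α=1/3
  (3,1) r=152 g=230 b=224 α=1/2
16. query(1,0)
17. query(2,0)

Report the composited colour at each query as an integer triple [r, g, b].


query (0,1) [L1,L2] — begin 0,0,0
+L1 (α=1/5) → [243/5, 81/5, 31/5]
+L2 (α=1/5) → [1367/25, 1019/25, 884/25]
= [55, 41, 35]

(1,1) stack=L1,L3,L4; from [0,0,0]:
+L1 (α=1/2) → [60, 23/2, 1]
+L3 (α=1) → [74, 4, 183]
+L4 (α=1/2) → [291/2, 112, 293/2]
→ [146, 112, 146]

query (0,1) [L1,L3] — begin 0,0,0
+L1 (α=1/5) → [243/5, 81/5, 31/5]
+L3 (α=4/7) → [807/5, 3903/35, 599/5]
rounded: [161, 112, 120]

(1,0) stack=L1,L3; from [0,0,0]:
L1 α=2/3: [440/3, 2/3, 278/3]
L3 α=1/6: [2263/18, 179/9, 785/9]
→ [126, 20, 87]

(2,1) stack=L1,L3; from [0,0,0]:
after L1 α=1/3: [20/3, 66, 143/3]
after L3 α=4/7: [848/7, 386/7, 835/7]
→ [121, 55, 119]

(1,0) stack=L1,L3,L5,L6,L7,L8; from [0,0,0]:
after L1 α=2/3: [440/3, 2/3, 278/3]
after L3 α=1/6: [2263/18, 179/9, 785/9]
after L5 α=1/8: [19477/144, 187/9, 6791/72]
after L6 α=1: [121, 10, 104]
after L7 α=1/4: [235/2, 89/4, 261/2]
after L8 α=2/3: [1027/6, 1849/12, 389/6]
= [171, 154, 65]

(2,0) stack=L1,L3,L5,L6,L7,L8; from [0,0,0]:
+L1 (α=2/3) → [370/3, 16, 162]
+L3 (α=1/7) → [761/7, 36, 1123/7]
+L5 (α=4/7) → [4999/49, 948/7, 7933/49]
+L6 (α=1/2) → [5170/49, 1571/14, 10677/98]
+L7 (α=3/5) → [21953/245, 3167/35, 21408/245]
+L8 (α=1/3) → [59831/735, 7909/105, 91571/735]
= [81, 75, 125]


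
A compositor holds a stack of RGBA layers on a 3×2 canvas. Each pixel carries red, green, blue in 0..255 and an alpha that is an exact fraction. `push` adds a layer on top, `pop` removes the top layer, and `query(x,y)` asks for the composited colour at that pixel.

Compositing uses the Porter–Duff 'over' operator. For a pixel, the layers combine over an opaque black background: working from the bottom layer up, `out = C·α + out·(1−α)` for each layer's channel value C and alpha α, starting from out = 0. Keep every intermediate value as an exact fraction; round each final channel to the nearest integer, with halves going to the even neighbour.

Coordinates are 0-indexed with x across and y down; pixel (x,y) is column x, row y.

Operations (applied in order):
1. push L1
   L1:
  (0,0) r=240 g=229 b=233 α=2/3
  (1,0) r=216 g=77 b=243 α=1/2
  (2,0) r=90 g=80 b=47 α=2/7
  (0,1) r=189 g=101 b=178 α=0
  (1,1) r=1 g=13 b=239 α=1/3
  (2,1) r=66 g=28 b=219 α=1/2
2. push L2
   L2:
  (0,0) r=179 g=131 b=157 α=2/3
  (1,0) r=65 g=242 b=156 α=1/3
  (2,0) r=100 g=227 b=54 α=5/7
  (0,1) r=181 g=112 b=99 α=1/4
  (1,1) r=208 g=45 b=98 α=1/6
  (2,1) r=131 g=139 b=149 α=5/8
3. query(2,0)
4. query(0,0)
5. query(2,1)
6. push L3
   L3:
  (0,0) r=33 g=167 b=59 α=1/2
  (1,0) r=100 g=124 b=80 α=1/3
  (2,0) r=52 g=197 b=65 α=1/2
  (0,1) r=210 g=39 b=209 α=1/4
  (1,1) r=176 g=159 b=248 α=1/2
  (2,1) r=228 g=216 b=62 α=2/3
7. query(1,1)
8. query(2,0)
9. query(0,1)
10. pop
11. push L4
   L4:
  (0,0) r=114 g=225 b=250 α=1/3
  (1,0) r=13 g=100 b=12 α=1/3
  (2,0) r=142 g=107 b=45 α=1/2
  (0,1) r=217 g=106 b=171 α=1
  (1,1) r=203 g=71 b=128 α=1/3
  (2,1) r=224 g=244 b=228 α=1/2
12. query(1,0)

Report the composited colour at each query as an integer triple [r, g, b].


at x=2,y=0 over L1,L2:
after L1 α=2/7: [180/7, 160/7, 94/7]
after L2 α=5/7: [3860/49, 8265/49, 2078/49]
→ [79, 169, 42]

(0,0) stack=L1,L2; from [0,0,0]:
after L1 α=2/3: [160, 458/3, 466/3]
after L2 α=2/3: [518/3, 1244/9, 1408/9]
→ [173, 138, 156]

query (2,1) [L1,L2] — begin 0,0,0
L1 α=1/2: [33, 14, 219/2]
L2 α=5/8: [377/4, 737/8, 2147/16]
→ [94, 92, 134]

query (1,1) [L1,L2,L3] — begin 0,0,0
+L1 (α=1/3) → [1/3, 13/3, 239/3]
+L2 (α=1/6) → [629/18, 100/9, 1489/18]
+L3 (α=1/2) → [3797/36, 1531/18, 5953/36]
= [105, 85, 165]

at x=2,y=0 over L1,L2,L3:
L1 α=2/7: [180/7, 160/7, 94/7]
L2 α=5/7: [3860/49, 8265/49, 2078/49]
L3 α=1/2: [3204/49, 8959/49, 5263/98]
= [65, 183, 54]

(0,1) stack=L1,L2,L3; from [0,0,0]:
L1 α=0: [0, 0, 0]
L2 α=1/4: [181/4, 28, 99/4]
L3 α=1/4: [1383/16, 123/4, 1133/16]
→ [86, 31, 71]

at x=1,y=0 over L1,L2,L4:
+L1 (α=1/2) → [108, 77/2, 243/2]
+L2 (α=1/3) → [281/3, 319/3, 133]
+L4 (α=1/3) → [601/9, 938/9, 278/3]
= [67, 104, 93]


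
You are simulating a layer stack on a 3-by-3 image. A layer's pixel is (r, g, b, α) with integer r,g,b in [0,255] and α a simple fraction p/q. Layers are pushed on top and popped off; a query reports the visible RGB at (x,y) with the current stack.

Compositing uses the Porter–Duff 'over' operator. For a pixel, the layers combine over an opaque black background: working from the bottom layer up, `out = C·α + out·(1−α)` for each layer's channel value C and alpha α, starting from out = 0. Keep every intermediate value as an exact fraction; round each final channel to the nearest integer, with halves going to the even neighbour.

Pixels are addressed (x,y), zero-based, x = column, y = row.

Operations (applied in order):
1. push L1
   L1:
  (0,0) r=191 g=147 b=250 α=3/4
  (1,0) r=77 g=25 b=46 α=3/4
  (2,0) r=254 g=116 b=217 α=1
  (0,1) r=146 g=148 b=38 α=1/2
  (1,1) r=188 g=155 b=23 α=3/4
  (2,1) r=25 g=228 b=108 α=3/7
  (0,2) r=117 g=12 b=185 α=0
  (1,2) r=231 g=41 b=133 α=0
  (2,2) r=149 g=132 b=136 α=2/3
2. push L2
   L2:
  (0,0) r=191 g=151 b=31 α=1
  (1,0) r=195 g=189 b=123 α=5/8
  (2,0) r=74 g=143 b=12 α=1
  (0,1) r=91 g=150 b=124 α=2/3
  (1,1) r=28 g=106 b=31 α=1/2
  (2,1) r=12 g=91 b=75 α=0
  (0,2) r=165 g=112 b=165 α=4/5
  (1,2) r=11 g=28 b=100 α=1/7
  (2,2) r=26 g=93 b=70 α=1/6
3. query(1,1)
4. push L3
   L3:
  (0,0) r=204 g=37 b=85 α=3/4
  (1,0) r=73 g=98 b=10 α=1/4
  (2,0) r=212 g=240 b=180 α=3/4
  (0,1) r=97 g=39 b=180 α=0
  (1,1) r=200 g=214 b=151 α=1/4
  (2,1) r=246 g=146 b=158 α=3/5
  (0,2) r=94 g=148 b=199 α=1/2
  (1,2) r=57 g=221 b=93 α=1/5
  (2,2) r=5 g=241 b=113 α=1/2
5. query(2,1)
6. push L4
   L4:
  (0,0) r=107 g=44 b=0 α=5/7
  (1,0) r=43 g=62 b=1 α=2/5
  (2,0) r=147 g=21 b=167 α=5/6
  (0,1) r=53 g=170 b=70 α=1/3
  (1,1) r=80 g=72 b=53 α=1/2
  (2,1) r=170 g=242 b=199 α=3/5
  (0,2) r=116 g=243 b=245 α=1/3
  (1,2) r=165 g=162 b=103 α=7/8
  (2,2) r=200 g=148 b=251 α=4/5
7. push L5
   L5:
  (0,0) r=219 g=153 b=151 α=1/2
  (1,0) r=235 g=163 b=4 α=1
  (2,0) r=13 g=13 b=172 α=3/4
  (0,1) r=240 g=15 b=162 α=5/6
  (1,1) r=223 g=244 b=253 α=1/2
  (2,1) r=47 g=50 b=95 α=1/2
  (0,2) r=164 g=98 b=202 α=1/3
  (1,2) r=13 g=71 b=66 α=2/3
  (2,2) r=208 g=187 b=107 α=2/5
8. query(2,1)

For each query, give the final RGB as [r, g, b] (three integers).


(1,1) stack=L1,L2; from [0,0,0]:
+L1 (α=3/4) → [141, 465/4, 69/4]
+L2 (α=1/2) → [169/2, 889/8, 193/8]
rounded: [84, 111, 24]

query (2,1) [L1,L2,L3] — begin 0,0,0
after L1 α=3/7: [75/7, 684/7, 324/7]
after L2 α=0: [75/7, 684/7, 324/7]
after L3 α=3/5: [5316/35, 4434/35, 3966/35]
rounded: [152, 127, 113]

at x=2,y=1 over L1,L2,L3,L4,L5:
+L1 (α=3/7) → [75/7, 684/7, 324/7]
+L2 (α=0) → [75/7, 684/7, 324/7]
+L3 (α=3/5) → [5316/35, 4434/35, 3966/35]
+L4 (α=3/5) → [28482/175, 34278/175, 28827/175]
+L5 (α=1/2) → [36707/350, 21514/175, 22726/175]
→ [105, 123, 130]


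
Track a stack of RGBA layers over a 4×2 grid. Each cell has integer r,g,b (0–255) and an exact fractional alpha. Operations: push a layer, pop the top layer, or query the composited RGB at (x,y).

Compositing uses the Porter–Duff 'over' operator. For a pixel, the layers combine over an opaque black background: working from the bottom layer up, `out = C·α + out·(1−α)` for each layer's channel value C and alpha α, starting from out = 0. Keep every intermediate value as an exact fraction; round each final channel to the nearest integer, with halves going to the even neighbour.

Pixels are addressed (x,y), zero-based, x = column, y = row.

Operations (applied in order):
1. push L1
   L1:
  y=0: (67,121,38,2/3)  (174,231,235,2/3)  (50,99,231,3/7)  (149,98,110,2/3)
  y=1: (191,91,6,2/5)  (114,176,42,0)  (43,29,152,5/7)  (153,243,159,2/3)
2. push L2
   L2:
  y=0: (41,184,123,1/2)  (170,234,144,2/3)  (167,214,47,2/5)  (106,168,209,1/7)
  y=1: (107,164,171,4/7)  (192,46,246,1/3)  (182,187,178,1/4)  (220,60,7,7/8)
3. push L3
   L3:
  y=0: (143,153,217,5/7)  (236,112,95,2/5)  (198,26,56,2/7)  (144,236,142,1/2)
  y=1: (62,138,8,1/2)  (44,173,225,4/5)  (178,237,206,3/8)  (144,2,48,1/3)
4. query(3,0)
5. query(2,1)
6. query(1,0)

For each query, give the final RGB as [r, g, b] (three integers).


at x=3,y=0 over L1,L2,L3:
L1 α=2/3: [298/3, 196/3, 220/3]
L2 α=1/7: [702/7, 80, 649/7]
L3 α=1/2: [855/7, 158, 1643/14]
rounded: [122, 158, 117]

at x=2,y=1 over L1,L2,L3:
L1 α=5/7: [215/7, 145/7, 760/7]
L2 α=1/4: [1919/28, 436/7, 1763/14]
L3 α=3/8: [24547/224, 7157/56, 17467/112]
→ [110, 128, 156]

at x=1,y=0 over L1,L2,L3:
L1 α=2/3: [116, 154, 470/3]
L2 α=2/3: [152, 622/3, 1334/9]
L3 α=2/5: [928/5, 846/5, 1904/15]
→ [186, 169, 127]


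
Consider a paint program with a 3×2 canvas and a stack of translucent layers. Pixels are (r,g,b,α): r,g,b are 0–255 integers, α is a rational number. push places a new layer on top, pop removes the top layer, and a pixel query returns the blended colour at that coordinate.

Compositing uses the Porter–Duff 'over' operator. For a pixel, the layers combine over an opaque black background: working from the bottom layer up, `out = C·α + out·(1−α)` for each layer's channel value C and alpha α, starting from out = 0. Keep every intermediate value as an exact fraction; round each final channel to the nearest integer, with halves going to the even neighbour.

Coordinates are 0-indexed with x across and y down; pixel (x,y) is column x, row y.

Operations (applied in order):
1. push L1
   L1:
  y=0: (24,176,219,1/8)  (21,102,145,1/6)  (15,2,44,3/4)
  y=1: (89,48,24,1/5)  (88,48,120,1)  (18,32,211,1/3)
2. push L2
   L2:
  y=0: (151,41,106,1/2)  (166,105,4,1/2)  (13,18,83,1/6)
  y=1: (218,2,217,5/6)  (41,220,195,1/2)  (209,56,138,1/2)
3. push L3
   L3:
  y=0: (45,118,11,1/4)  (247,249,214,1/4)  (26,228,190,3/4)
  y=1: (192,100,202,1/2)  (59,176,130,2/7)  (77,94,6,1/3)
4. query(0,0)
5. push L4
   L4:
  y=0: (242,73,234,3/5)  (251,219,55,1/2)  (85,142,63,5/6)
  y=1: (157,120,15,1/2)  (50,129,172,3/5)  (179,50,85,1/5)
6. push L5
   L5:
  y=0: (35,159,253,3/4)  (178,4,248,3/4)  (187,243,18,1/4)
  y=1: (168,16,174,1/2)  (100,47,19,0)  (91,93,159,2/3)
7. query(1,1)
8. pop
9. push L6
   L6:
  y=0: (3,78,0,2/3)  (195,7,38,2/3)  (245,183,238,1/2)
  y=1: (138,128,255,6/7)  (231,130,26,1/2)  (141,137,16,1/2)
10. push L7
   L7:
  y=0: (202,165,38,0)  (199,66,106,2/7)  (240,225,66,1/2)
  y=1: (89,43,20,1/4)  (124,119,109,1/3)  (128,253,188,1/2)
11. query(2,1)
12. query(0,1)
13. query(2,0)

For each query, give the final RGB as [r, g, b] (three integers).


at x=0,y=0 over L1,L2,L3:
after L1 α=1/8: [3, 22, 219/8]
after L2 α=1/2: [77, 63/2, 1067/16]
after L3 α=1/4: [69, 425/8, 3377/64]
→ [69, 53, 53]

at x=1,y=1 over L1,L2,L3,L4,L5:
after L1 α=1: [88, 48, 120]
after L2 α=1/2: [129/2, 134, 315/2]
after L3 α=2/7: [881/14, 146, 2095/14]
after L4 α=3/5: [1931/35, 679/5, 5707/35]
after L5 α=0: [1931/35, 679/5, 5707/35]
→ [55, 136, 163]

query (2,1) [L1,L2,L3,L4,L6,L7] — begin 0,0,0
after L1 α=1/3: [6, 32/3, 211/3]
after L2 α=1/2: [215/2, 100/3, 625/6]
after L3 α=1/3: [292/3, 482/9, 643/9]
after L4 α=1/5: [341/3, 2378/45, 3337/45]
after L6 α=1/2: [382/3, 8543/90, 4057/90]
after L7 α=1/2: [383/3, 31313/180, 20977/180]
rounded: [128, 174, 117]

at x=0,y=1 over L1,L2,L3,L4,L6,L7:
L1 α=1/5: [89/5, 48/5, 24/5]
L2 α=5/6: [5539/30, 49/15, 5449/30]
L3 α=1/2: [11299/60, 1549/30, 11509/60]
L4 α=1/2: [20719/120, 5149/60, 12409/120]
L6 α=6/7: [120079/840, 51229/420, 196009/840]
L7 α=1/4: [144999/1120, 57249/560, 201609/1120]
rounded: [129, 102, 180]

(2,0) stack=L1,L2,L3,L4,L6,L7; from [0,0,0]:
after L1 α=3/4: [45/4, 3/2, 33]
after L2 α=1/6: [277/24, 17/4, 124/3]
after L3 α=3/4: [2149/96, 2753/16, 917/6]
after L4 α=5/6: [42949/576, 14113/96, 2807/36]
after L6 α=1/2: [184069/1152, 31681/192, 11375/72]
after L7 α=1/2: [460549/2304, 74881/384, 16127/144]
rounded: [200, 195, 112]


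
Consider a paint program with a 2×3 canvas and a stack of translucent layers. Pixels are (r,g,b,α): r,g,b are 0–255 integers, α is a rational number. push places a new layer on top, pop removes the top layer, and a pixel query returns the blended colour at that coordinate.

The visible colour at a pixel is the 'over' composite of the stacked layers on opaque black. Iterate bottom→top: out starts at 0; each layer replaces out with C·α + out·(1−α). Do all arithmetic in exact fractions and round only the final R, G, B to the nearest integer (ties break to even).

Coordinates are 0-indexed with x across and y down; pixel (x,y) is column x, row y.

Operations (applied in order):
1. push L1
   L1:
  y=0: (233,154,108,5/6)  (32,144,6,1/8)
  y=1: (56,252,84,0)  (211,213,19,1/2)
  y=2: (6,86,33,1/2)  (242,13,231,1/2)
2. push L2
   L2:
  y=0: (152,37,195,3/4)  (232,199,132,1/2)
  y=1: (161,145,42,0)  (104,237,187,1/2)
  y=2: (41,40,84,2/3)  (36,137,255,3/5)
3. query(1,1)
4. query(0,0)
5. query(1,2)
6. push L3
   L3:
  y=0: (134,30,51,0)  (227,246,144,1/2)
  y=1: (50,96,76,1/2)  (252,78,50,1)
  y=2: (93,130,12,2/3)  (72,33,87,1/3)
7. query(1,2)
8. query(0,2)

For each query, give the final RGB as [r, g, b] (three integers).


(1,1) stack=L1,L2; from [0,0,0]:
+L1 (α=1/2) → [211/2, 213/2, 19/2]
+L2 (α=1/2) → [419/4, 687/4, 393/4]
rounded: [105, 172, 98]

(0,0) stack=L1,L2; from [0,0,0]:
after L1 α=5/6: [1165/6, 385/3, 90]
after L2 α=3/4: [3901/24, 359/6, 675/4]
= [163, 60, 169]

query (1,2) [L1,L2] — begin 0,0,0
+L1 (α=1/2) → [121, 13/2, 231/2]
+L2 (α=3/5) → [70, 424/5, 996/5]
→ [70, 85, 199]

at x=1,y=2 over L1,L2,L3:
L1 α=1/2: [121, 13/2, 231/2]
L2 α=3/5: [70, 424/5, 996/5]
L3 α=1/3: [212/3, 1013/15, 809/5]
→ [71, 68, 162]

(0,2) stack=L1,L2,L3; from [0,0,0]:
after L1 α=1/2: [3, 43, 33/2]
after L2 α=2/3: [85/3, 41, 123/2]
after L3 α=2/3: [643/9, 301/3, 57/2]
rounded: [71, 100, 28]


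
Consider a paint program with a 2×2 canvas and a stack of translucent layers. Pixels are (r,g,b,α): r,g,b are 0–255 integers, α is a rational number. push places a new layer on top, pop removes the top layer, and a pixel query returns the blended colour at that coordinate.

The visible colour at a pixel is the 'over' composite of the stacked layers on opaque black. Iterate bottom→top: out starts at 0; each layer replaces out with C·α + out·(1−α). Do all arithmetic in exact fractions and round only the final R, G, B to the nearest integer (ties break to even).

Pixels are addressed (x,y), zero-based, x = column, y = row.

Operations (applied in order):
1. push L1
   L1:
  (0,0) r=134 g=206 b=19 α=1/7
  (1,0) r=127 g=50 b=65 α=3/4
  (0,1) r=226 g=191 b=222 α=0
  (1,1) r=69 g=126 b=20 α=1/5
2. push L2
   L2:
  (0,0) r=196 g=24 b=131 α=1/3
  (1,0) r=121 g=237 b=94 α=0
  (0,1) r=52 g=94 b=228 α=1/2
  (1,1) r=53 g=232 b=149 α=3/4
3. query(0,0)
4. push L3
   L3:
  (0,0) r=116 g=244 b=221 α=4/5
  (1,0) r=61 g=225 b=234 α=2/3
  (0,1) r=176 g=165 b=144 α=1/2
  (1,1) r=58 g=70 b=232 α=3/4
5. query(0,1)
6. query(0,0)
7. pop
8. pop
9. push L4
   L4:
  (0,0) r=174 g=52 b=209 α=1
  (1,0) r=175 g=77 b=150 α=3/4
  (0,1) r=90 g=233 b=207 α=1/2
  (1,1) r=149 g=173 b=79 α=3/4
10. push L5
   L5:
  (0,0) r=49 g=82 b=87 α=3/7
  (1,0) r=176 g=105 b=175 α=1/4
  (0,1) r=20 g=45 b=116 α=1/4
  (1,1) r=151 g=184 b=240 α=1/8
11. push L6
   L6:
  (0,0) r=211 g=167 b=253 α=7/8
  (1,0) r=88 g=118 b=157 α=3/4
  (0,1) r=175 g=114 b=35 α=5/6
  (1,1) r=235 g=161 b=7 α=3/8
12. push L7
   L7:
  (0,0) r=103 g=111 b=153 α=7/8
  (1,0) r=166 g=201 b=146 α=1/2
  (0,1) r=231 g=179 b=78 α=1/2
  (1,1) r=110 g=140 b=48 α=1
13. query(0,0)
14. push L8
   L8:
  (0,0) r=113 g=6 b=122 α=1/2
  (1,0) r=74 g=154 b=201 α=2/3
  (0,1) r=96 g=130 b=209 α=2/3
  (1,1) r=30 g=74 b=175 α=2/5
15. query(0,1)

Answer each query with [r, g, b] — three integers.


(0,0) stack=L1,L2; from [0,0,0]:
after L1 α=1/7: [134/7, 206/7, 19/7]
after L2 α=1/3: [1640/21, 580/21, 955/21]
rounded: [78, 28, 45]

at x=0,y=1 over L1,L2,L3:
after L1 α=0: [0, 0, 0]
after L2 α=1/2: [26, 47, 114]
after L3 α=1/2: [101, 106, 129]
rounded: [101, 106, 129]

query (0,0) [L1,L2,L3] — begin 0,0,0
+L1 (α=1/7) → [134/7, 206/7, 19/7]
+L2 (α=1/3) → [1640/21, 580/21, 955/21]
+L3 (α=4/5) → [11384/105, 21076/105, 19519/105]
= [108, 201, 186]

query (0,0) [L1,L4,L5,L6,L7] — begin 0,0,0
L1 α=1/7: [134/7, 206/7, 19/7]
L4 α=1: [174, 52, 209]
L5 α=3/7: [843/7, 454/7, 1097/7]
L6 α=7/8: [5591/28, 8637/56, 6747/28]
L7 α=7/8: [25779/224, 52149/448, 36735/224]
rounded: [115, 116, 164]

at x=0,y=1 over L1,L4,L5,L6,L7,L8:
L1 α=0: [0, 0, 0]
L4 α=1/2: [45, 233/2, 207/2]
L5 α=1/4: [155/4, 789/8, 853/8]
L6 α=5/6: [3655/24, 1783/16, 751/16]
L7 α=1/2: [9199/48, 4647/32, 1999/32]
L8 α=2/3: [18415/144, 12967/96, 5125/32]
→ [128, 135, 160]


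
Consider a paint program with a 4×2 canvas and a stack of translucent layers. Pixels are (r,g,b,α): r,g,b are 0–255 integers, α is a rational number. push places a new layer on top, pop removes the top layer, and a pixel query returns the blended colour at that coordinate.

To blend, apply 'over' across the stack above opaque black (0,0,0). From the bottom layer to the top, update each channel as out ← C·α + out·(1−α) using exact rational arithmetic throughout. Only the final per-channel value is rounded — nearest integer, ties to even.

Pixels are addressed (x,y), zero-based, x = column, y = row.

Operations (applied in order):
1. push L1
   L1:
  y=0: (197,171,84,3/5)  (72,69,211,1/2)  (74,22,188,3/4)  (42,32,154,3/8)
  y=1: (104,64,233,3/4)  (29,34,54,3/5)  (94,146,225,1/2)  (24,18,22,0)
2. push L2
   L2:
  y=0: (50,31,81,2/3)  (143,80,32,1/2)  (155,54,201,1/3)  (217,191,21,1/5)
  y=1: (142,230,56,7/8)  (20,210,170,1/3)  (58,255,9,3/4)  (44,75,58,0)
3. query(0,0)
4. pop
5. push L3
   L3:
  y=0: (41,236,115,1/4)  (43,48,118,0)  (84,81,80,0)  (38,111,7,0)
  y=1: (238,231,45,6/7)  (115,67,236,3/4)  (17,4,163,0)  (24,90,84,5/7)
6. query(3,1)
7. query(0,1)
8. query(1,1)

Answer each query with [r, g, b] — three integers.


query (0,0) [L1,L2] — begin 0,0,0
after L1 α=3/5: [591/5, 513/5, 252/5]
after L2 α=2/3: [1091/15, 823/15, 354/5]
→ [73, 55, 71]

at x=3,y=1 over L1,L3:
after L1 α=0: [0, 0, 0]
after L3 α=5/7: [120/7, 450/7, 60]
→ [17, 64, 60]

(0,1) stack=L1,L3; from [0,0,0]:
after L1 α=3/4: [78, 48, 699/4]
after L3 α=6/7: [1506/7, 1434/7, 1779/28]
→ [215, 205, 64]

query (1,1) [L1,L3] — begin 0,0,0
+L1 (α=3/5) → [87/5, 102/5, 162/5]
+L3 (α=3/4) → [453/5, 1107/20, 1851/10]
rounded: [91, 55, 185]


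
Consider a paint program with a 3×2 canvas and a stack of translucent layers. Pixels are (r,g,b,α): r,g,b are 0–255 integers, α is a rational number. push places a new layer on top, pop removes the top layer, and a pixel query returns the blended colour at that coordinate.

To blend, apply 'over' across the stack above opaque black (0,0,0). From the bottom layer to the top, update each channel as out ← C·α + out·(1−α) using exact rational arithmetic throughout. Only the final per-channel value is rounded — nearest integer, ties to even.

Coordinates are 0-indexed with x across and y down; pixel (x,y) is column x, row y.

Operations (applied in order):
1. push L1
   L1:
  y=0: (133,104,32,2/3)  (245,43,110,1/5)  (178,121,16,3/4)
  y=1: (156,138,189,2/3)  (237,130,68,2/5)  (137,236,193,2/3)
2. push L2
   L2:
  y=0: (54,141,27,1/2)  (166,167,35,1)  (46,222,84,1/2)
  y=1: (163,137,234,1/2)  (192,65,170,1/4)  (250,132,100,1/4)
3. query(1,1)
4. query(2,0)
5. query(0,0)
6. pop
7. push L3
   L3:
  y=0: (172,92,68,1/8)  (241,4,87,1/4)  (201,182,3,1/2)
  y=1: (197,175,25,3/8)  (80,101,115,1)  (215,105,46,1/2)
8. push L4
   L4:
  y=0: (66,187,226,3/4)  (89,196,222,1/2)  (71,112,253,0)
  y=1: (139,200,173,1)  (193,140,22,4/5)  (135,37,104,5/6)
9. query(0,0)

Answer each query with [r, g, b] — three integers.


(1,1) stack=L1,L2; from [0,0,0]:
+L1 (α=2/5) → [474/5, 52, 136/5]
+L2 (α=1/4) → [1191/10, 221/4, 629/10]
= [119, 55, 63]

query (2,0) [L1,L2] — begin 0,0,0
after L1 α=3/4: [267/2, 363/4, 12]
after L2 α=1/2: [359/4, 1251/8, 48]
→ [90, 156, 48]

at x=0,y=0 over L1,L2:
+L1 (α=2/3) → [266/3, 208/3, 64/3]
+L2 (α=1/2) → [214/3, 631/6, 145/6]
rounded: [71, 105, 24]

query (0,0) [L1,L3,L4] — begin 0,0,0
after L1 α=2/3: [266/3, 208/3, 64/3]
after L3 α=1/8: [1189/12, 433/6, 163/6]
after L4 α=3/4: [3565/48, 3799/24, 4231/24]
rounded: [74, 158, 176]


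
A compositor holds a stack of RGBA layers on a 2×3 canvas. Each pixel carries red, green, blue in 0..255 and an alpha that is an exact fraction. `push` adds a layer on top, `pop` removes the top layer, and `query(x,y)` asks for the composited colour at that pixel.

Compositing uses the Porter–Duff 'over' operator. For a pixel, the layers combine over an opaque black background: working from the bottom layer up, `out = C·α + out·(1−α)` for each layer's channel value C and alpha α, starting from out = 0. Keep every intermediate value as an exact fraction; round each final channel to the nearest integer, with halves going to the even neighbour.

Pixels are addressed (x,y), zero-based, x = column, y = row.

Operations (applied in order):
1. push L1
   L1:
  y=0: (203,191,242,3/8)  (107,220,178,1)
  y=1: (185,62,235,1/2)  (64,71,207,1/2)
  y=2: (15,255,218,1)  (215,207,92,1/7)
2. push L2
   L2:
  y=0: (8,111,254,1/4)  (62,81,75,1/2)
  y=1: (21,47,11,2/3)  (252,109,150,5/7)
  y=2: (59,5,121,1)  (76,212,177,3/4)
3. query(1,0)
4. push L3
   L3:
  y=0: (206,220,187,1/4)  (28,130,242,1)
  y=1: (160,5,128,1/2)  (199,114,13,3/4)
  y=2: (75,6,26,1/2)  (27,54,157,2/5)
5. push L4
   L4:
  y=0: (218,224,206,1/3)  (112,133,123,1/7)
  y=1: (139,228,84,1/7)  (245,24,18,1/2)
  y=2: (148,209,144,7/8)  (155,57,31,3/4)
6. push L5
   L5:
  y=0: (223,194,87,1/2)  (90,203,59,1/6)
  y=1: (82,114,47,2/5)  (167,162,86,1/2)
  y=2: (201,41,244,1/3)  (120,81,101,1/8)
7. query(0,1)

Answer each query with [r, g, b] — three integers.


(1,0) stack=L1,L2; from [0,0,0]:
+L1 (α=1) → [107, 220, 178]
+L2 (α=1/2) → [169/2, 301/2, 253/2]
rounded: [84, 150, 126]

at x=0,y=1 over L1,L2,L3,L4,L5:
after L1 α=1/2: [185/2, 31, 235/2]
after L2 α=2/3: [269/6, 125/3, 93/2]
after L3 α=1/2: [1229/12, 70/3, 349/4]
after L4 α=1/7: [1507/14, 368/7, 1215/14]
after L5 α=2/5: [6817/70, 540/7, 4961/70]
→ [97, 77, 71]


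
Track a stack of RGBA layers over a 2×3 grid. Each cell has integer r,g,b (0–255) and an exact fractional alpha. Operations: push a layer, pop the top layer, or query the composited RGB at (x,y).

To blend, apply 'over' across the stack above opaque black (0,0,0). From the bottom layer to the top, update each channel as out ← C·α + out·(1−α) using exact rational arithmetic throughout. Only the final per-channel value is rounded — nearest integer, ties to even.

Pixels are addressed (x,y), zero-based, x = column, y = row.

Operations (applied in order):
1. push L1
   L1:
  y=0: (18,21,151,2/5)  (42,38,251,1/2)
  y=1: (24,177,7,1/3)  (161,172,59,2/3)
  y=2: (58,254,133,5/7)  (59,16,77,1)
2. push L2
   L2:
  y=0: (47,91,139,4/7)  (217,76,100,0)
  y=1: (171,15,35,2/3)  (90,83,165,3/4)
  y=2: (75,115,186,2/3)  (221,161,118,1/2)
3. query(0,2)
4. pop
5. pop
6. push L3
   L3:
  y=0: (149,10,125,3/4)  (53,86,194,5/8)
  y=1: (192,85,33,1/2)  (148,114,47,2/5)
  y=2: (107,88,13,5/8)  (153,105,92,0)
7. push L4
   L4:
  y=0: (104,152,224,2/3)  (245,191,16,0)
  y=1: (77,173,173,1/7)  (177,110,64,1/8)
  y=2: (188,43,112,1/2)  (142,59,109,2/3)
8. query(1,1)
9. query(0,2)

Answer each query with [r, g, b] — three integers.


(0,2) stack=L1,L2; from [0,0,0]:
after L1 α=5/7: [290/7, 1270/7, 95]
after L2 α=2/3: [1340/21, 960/7, 467/3]
→ [64, 137, 156]

(1,1) stack=L3,L4; from [0,0,0]:
+L3 (α=2/5) → [296/5, 228/5, 94/5]
+L4 (α=1/8) → [2957/40, 1073/20, 489/20]
rounded: [74, 54, 24]

at x=0,y=2 over L3,L4:
+L3 (α=5/8) → [535/8, 55, 65/8]
+L4 (α=1/2) → [2039/16, 49, 961/16]
rounded: [127, 49, 60]


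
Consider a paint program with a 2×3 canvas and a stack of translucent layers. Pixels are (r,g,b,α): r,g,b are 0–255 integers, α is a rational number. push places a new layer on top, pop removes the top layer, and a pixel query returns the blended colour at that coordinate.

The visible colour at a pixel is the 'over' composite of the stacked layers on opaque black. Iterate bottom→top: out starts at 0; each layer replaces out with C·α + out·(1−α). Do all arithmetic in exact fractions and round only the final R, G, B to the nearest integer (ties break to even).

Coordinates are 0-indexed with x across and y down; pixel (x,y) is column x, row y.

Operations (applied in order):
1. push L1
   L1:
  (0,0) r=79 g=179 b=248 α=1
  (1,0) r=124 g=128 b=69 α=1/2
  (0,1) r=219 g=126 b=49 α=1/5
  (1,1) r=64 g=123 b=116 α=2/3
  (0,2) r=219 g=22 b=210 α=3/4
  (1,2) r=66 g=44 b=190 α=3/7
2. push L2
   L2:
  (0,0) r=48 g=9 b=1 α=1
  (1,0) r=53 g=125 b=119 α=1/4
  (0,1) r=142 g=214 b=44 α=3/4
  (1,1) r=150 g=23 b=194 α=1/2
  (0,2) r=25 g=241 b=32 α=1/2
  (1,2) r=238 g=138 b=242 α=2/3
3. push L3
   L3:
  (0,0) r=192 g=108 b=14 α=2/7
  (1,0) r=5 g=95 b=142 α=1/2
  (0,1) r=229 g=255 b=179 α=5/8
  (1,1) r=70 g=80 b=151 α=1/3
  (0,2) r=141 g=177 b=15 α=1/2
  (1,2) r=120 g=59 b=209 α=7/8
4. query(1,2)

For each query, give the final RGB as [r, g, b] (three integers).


(1,2) stack=L1,L2,L3; from [0,0,0]:
+L1 (α=3/7) → [198/7, 132/7, 570/7]
+L2 (α=2/3) → [3530/21, 688/7, 3958/21]
+L3 (α=7/8) → [10585/84, 3579/56, 34681/168]
→ [126, 64, 206]
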